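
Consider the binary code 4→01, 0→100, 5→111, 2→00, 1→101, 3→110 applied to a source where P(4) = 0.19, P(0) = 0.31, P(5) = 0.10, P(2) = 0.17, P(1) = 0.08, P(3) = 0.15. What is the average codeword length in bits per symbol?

2.64 bits/symbol

L̄ = Σ pᵢ·ℓᵢ = 0.19·2 + 0.31·3 + 0.10·3 + 0.17·2 + 0.08·3 + 0.15·3 = 2.64 bits/symbol.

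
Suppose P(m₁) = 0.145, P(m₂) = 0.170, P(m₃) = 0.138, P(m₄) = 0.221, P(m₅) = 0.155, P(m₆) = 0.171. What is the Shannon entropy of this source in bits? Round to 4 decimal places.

H = −Σ pᵢ log₂ pᵢ.
−0.145·log₂(0.145) = 0.4040
−0.170·log₂(0.170) = 0.4346
−0.138·log₂(0.138) = 0.3943
−0.221·log₂(0.221) = 0.4813
−0.155·log₂(0.155) = 0.4169
−0.171·log₂(0.171) = 0.4357
Sum ≈ 2.5667 → 2.5667 bits.

2.5667 bits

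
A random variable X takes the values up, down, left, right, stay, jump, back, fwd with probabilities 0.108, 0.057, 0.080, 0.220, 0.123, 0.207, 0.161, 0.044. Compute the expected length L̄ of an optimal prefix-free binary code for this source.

2.855 bits/symbol

Repeatedly combine the two least-probable nodes; the expected code length is the sum of the merged weights.
merge 11/250 + 57/1000 → 101/1000
merge 2/25 + 101/1000 → 181/1000
merge 27/250 + 123/1000 → 231/1000
merge 161/1000 + 181/1000 → 171/500
merge 207/1000 + 11/50 → 427/1000
merge 231/1000 + 171/500 → 573/1000
merge 427/1000 + 573/1000 → 1
L = 101/1000 + 181/1000 + 231/1000 + 171/500 + 427/1000 + 573/1000 + 1 = 571/200 = 2.855 bits/symbol.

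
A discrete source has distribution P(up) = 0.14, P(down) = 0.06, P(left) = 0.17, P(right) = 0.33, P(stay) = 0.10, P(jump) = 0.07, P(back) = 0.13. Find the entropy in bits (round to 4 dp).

H = −Σ pᵢ log₂ pᵢ.
−0.14·log₂(0.14) = 0.3971
−0.06·log₂(0.06) = 0.2435
−0.17·log₂(0.17) = 0.4346
−0.33·log₂(0.33) = 0.5278
−0.10·log₂(0.10) = 0.3322
−0.07·log₂(0.07) = 0.2686
−0.13·log₂(0.13) = 0.3826
Sum ≈ 2.5864 → 2.5864 bits.

2.5864 bits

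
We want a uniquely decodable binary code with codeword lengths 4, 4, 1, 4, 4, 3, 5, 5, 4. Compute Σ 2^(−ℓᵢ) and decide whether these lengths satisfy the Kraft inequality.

1; yes

With common denominator 2^5 = 32: Σ 2^(−ℓᵢ) = 2/32 + 2/32 + 16/32 + 2/32 + 2/32 + 4/32 + 1/32 + 1/32 + 2/32 = 32/32 = 1.
Kraft's inequality requires Σ ≤ 1; here Σ = 1 ≤ 1, so such a prefix code exists.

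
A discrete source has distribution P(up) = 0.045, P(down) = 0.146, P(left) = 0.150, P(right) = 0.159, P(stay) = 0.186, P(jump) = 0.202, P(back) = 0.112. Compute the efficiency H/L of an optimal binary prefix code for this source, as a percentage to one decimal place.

Entropy H = −Σ p log₂ p ≈ 2.7102 bits.
Huffman merges: 9/200+14/125→157/1000; 73/500+3/20→37/125; 157/1000+159/1000→79/250; 93/500+101/500→97/250; 37/125+79/250→153/250; 97/250+153/250→1. L = 2769/1000 ≈ 2.7690.
Efficiency = H/L = 2.7102/2.7690 = 97.9%.

97.9%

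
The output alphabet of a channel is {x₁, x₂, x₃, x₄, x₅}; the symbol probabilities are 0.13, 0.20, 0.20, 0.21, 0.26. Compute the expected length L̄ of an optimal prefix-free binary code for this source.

2.33 bits/symbol

Repeatedly combine the two least-probable nodes; the expected code length is the sum of the merged weights.
merge 13/100 + 1/5 → 33/100
merge 1/5 + 21/100 → 41/100
merge 13/50 + 33/100 → 59/100
merge 41/100 + 59/100 → 1
L = 33/100 + 41/100 + 59/100 + 1 = 233/100 = 2.33 bits/symbol.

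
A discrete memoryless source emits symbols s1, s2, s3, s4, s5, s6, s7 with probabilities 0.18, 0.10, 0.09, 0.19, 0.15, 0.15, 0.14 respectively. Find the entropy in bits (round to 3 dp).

H = −Σ pᵢ log₂ pᵢ.
−0.18·log₂(0.18) = 0.4453
−0.10·log₂(0.10) = 0.3322
−0.09·log₂(0.09) = 0.3127
−0.19·log₂(0.19) = 0.4552
−0.15·log₂(0.15) = 0.4105
−0.15·log₂(0.15) = 0.4105
−0.14·log₂(0.14) = 0.3971
Sum ≈ 2.7636 → 2.764 bits.

2.764 bits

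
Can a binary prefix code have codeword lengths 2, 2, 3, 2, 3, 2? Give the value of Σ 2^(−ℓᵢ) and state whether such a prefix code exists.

1.25; no

With common denominator 2^3 = 8: Σ 2^(−ℓᵢ) = 2/8 + 2/8 + 1/8 + 2/8 + 1/8 + 2/8 = 10/8 = 1.25.
Kraft's inequality requires Σ ≤ 1; here Σ = 1.25 > 1, so no such prefix code exists.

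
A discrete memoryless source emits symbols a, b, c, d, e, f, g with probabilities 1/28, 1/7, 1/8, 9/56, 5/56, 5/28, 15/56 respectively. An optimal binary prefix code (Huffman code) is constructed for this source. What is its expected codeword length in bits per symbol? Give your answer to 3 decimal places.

Repeatedly combine the two least-probable nodes; the expected code length is the sum of the merged weights.
merge 1/28 + 5/56 → 1/8
merge 1/8 + 1/8 → 1/4
merge 1/7 + 9/56 → 17/56
merge 5/28 + 1/4 → 3/7
merge 15/56 + 17/56 → 4/7
merge 3/7 + 4/7 → 1
L = 1/8 + 1/4 + 17/56 + 3/7 + 4/7 + 1 = 75/28 ≈ 2.679 bits/symbol.

2.679 bits/symbol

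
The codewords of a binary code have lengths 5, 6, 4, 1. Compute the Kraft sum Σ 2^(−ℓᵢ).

With common denominator 2^6 = 64: Σ 2^(−ℓᵢ) = 2/64 + 1/64 + 4/64 + 32/64 = 39/64 = 0.609375.

0.609375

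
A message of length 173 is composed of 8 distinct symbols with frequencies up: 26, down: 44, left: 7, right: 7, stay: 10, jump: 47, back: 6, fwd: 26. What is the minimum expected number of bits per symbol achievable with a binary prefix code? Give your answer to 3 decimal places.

Probabilities are the counts divided by 173.
Repeatedly combine the two least-probable nodes; the expected code length is the sum of the merged weights.
merge 6/173 + 7/173 → 13/173
merge 7/173 + 10/173 → 17/173
merge 13/173 + 17/173 → 30/173
merge 26/173 + 26/173 → 52/173
merge 30/173 + 44/173 → 74/173
merge 47/173 + 52/173 → 99/173
merge 74/173 + 99/173 → 1
L = 13/173 + 17/173 + 30/173 + 52/173 + 74/173 + 99/173 + 1 = 458/173 ≈ 2.647 bits/symbol.

2.647 bits/symbol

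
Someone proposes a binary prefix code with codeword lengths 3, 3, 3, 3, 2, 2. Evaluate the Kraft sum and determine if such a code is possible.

1; yes

With common denominator 2^3 = 8: Σ 2^(−ℓᵢ) = 1/8 + 1/8 + 1/8 + 1/8 + 2/8 + 2/8 = 8/8 = 1.
Kraft's inequality requires Σ ≤ 1; here Σ = 1 ≤ 1, so such a prefix code exists.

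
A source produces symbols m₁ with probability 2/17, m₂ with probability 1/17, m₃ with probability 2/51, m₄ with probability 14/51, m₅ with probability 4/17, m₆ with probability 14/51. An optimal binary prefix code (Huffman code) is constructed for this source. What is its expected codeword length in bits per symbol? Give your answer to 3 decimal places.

Repeatedly combine the two least-probable nodes; the expected code length is the sum of the merged weights.
merge 2/51 + 1/17 → 5/51
merge 5/51 + 2/17 → 11/51
merge 11/51 + 4/17 → 23/51
merge 14/51 + 14/51 → 28/51
merge 23/51 + 28/51 → 1
L = 5/51 + 11/51 + 23/51 + 28/51 + 1 = 118/51 ≈ 2.314 bits/symbol.

2.314 bits/symbol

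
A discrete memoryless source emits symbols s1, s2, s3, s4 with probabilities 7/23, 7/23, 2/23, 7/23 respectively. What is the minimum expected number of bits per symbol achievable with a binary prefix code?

2 bits/symbol

Repeatedly combine the two least-probable nodes; the expected code length is the sum of the merged weights.
merge 2/23 + 7/23 → 9/23
merge 7/23 + 7/23 → 14/23
merge 9/23 + 14/23 → 1
L = 9/23 + 14/23 + 1 = 2 bits/symbol.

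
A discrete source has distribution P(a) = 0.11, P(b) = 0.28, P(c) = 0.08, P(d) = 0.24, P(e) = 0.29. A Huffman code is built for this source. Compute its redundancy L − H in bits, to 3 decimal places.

Entropy H = −Σ p log₂ p ≈ 2.1681 bits.
Huffman merges: 2/25+11/100→19/100; 19/100+6/25→43/100; 7/25+29/100→57/100; 43/100+57/100→1. L = 219/100 ≈ 2.1900.
L − H = 2.1900 − 2.1681 = 0.022 bits.

0.022 bits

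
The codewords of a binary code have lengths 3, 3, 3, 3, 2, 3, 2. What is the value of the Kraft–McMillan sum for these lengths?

1.125

With common denominator 2^3 = 8: Σ 2^(−ℓᵢ) = 1/8 + 1/8 + 1/8 + 1/8 + 2/8 + 1/8 + 2/8 = 9/8 = 1.125.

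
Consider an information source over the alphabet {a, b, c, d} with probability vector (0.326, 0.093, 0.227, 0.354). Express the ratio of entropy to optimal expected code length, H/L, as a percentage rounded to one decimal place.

94.7%

Entropy H = −Σ p log₂ p ≈ 1.8618 bits.
Huffman merges: 93/1000+227/1000→8/25; 8/25+163/500→323/500; 177/500+323/500→1. L = 983/500 ≈ 1.9660.
Efficiency = H/L = 1.8618/1.9660 = 94.7%.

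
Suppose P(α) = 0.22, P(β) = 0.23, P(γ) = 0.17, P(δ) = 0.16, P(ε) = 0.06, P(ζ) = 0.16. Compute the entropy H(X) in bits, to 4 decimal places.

H = −Σ pᵢ log₂ pᵢ.
−0.22·log₂(0.22) = 0.4806
−0.23·log₂(0.23) = 0.4877
−0.17·log₂(0.17) = 0.4346
−0.16·log₂(0.16) = 0.4230
−0.06·log₂(0.06) = 0.2435
−0.16·log₂(0.16) = 0.4230
Sum ≈ 2.4924 → 2.4924 bits.

2.4924 bits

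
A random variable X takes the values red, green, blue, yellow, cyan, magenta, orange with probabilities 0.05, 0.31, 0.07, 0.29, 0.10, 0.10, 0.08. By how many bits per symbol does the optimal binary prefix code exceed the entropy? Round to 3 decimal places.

0.038 bits

Entropy H = −Σ p log₂ p ≈ 2.4822 bits.
Huffman merges: 1/20+7/100→3/25; 2/25+1/10→9/50; 1/10+3/25→11/50; 9/50+11/50→2/5; 29/100+31/100→3/5; 2/5+3/5→1. L = 63/25 ≈ 2.5200.
L − H = 2.5200 − 2.4822 = 0.038 bits.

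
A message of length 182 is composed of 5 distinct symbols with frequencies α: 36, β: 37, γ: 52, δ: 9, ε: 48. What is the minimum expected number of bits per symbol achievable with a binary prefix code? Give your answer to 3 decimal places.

2.247 bits/symbol

Probabilities are the counts divided by 182.
Repeatedly combine the two least-probable nodes; the expected code length is the sum of the merged weights.
merge 9/182 + 18/91 → 45/182
merge 37/182 + 45/182 → 41/91
merge 24/91 + 2/7 → 50/91
merge 41/91 + 50/91 → 1
L = 45/182 + 41/91 + 50/91 + 1 = 409/182 ≈ 2.247 bits/symbol.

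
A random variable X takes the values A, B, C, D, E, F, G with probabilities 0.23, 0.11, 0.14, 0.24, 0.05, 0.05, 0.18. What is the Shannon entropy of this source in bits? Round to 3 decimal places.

H = −Σ pᵢ log₂ pᵢ.
−0.23·log₂(0.23) = 0.4877
−0.11·log₂(0.11) = 0.3503
−0.14·log₂(0.14) = 0.3971
−0.24·log₂(0.24) = 0.4941
−0.05·log₂(0.05) = 0.2161
−0.05·log₂(0.05) = 0.2161
−0.18·log₂(0.18) = 0.4453
Sum ≈ 2.6067 → 2.607 bits.

2.607 bits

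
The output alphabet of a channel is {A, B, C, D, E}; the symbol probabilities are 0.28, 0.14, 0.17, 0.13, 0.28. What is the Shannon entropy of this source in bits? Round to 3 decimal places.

H = −Σ pᵢ log₂ pᵢ.
−0.28·log₂(0.28) = 0.5142
−0.14·log₂(0.14) = 0.3971
−0.17·log₂(0.17) = 0.4346
−0.13·log₂(0.13) = 0.3826
−0.28·log₂(0.28) = 0.5142
Sum ≈ 2.2428 → 2.243 bits.

2.243 bits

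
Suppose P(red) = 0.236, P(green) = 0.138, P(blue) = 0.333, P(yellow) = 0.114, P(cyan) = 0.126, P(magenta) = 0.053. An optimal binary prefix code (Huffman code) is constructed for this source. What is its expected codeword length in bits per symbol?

2.431 bits/symbol

Repeatedly combine the two least-probable nodes; the expected code length is the sum of the merged weights.
merge 53/1000 + 57/500 → 167/1000
merge 63/500 + 69/500 → 33/125
merge 167/1000 + 59/250 → 403/1000
merge 33/125 + 333/1000 → 597/1000
merge 403/1000 + 597/1000 → 1
L = 167/1000 + 33/125 + 403/1000 + 597/1000 + 1 = 2431/1000 = 2.431 bits/symbol.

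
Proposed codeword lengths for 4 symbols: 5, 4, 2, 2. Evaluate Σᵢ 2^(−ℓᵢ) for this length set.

0.59375

With common denominator 2^5 = 32: Σ 2^(−ℓᵢ) = 1/32 + 2/32 + 8/32 + 8/32 = 19/32 = 0.59375.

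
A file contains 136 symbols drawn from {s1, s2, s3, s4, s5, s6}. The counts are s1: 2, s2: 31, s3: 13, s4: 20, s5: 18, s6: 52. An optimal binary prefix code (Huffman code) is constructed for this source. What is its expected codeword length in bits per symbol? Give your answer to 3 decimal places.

Probabilities are the counts divided by 136.
Repeatedly combine the two least-probable nodes; the expected code length is the sum of the merged weights.
merge 1/68 + 13/136 → 15/136
merge 15/136 + 9/68 → 33/136
merge 5/34 + 31/136 → 3/8
merge 33/136 + 3/8 → 21/34
merge 13/34 + 21/34 → 1
L = 15/136 + 33/136 + 3/8 + 21/34 + 1 = 319/136 ≈ 2.346 bits/symbol.

2.346 bits/symbol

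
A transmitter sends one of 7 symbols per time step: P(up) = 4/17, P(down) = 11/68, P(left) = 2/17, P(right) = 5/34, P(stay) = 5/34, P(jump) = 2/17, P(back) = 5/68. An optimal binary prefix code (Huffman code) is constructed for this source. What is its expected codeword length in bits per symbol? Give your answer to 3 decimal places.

Repeatedly combine the two least-probable nodes; the expected code length is the sum of the merged weights.
merge 5/68 + 2/17 → 13/68
merge 2/17 + 5/34 → 9/34
merge 5/34 + 11/68 → 21/68
merge 13/68 + 4/17 → 29/68
merge 9/34 + 21/68 → 39/68
merge 29/68 + 39/68 → 1
L = 13/68 + 9/34 + 21/68 + 29/68 + 39/68 + 1 = 47/17 ≈ 2.765 bits/symbol.

2.765 bits/symbol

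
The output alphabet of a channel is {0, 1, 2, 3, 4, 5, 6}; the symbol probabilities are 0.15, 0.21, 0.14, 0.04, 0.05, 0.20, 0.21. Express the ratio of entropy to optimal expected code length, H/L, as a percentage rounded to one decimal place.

98.1%

Entropy H = −Σ p log₂ p ≈ 2.6195 bits.
Huffman merges: 1/25+1/20→9/100; 9/100+7/50→23/100; 3/20+1/5→7/20; 21/100+21/100→21/50; 23/100+7/20→29/50; 21/50+29/50→1. L = 267/100 ≈ 2.6700.
Efficiency = H/L = 2.6195/2.6700 = 98.1%.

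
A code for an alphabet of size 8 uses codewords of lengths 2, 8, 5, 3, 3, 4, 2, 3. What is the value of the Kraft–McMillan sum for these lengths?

0.97265625

With common denominator 2^8 = 256: Σ 2^(−ℓᵢ) = 64/256 + 1/256 + 8/256 + 32/256 + 32/256 + 16/256 + 64/256 + 32/256 = 249/256 = 0.97265625.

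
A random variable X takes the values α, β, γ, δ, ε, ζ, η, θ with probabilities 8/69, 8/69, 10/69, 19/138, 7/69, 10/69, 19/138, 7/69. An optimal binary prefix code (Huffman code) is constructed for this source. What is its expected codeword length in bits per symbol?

3 bits/symbol

Repeatedly combine the two least-probable nodes; the expected code length is the sum of the merged weights.
merge 7/69 + 7/69 → 14/69
merge 8/69 + 8/69 → 16/69
merge 19/138 + 19/138 → 19/69
merge 10/69 + 10/69 → 20/69
merge 14/69 + 16/69 → 10/23
merge 19/69 + 20/69 → 13/23
merge 10/23 + 13/23 → 1
L = 14/69 + 16/69 + 19/69 + 20/69 + 10/23 + 13/23 + 1 = 3 bits/symbol.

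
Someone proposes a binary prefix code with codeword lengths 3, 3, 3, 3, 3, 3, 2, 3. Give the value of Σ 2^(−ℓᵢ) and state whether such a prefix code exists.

1.125; no

With common denominator 2^3 = 8: Σ 2^(−ℓᵢ) = 1/8 + 1/8 + 1/8 + 1/8 + 1/8 + 1/8 + 2/8 + 1/8 = 9/8 = 1.125.
Kraft's inequality requires Σ ≤ 1; here Σ = 1.125 > 1, so no such prefix code exists.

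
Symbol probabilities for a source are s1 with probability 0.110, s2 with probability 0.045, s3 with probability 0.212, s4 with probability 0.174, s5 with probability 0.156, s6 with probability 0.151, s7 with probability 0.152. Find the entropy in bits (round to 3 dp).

2.708 bits

H = −Σ pᵢ log₂ pᵢ.
−0.110·log₂(0.110) = 0.3503
−0.045·log₂(0.045) = 0.2013
−0.212·log₂(0.212) = 0.4744
−0.174·log₂(0.174) = 0.4390
−0.156·log₂(0.156) = 0.4181
−0.151·log₂(0.151) = 0.4118
−0.152·log₂(0.152) = 0.4131
Sum ≈ 2.7081 → 2.708 bits.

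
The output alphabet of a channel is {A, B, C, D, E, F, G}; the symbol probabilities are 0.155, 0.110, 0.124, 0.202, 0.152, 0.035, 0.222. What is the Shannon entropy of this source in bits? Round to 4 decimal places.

H = −Σ pᵢ log₂ pᵢ.
−0.155·log₂(0.155) = 0.4169
−0.110·log₂(0.110) = 0.3503
−0.124·log₂(0.124) = 0.3734
−0.202·log₂(0.202) = 0.4661
−0.152·log₂(0.152) = 0.4131
−0.035·log₂(0.035) = 0.1693
−0.222·log₂(0.222) = 0.4820
Sum ≈ 2.6712 → 2.6712 bits.

2.6712 bits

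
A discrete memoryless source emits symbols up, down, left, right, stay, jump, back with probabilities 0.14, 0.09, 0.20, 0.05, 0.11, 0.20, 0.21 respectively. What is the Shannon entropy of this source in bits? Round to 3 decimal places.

H = −Σ pᵢ log₂ pᵢ.
−0.14·log₂(0.14) = 0.3971
−0.09·log₂(0.09) = 0.3127
−0.20·log₂(0.20) = 0.4644
−0.05·log₂(0.05) = 0.2161
−0.11·log₂(0.11) = 0.3503
−0.20·log₂(0.20) = 0.4644
−0.21·log₂(0.21) = 0.4728
Sum ≈ 2.6777 → 2.678 bits.

2.678 bits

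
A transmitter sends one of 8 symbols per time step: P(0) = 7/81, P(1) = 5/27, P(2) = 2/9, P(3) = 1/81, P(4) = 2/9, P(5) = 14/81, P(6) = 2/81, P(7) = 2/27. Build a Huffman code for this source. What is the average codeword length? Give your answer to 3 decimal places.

Repeatedly combine the two least-probable nodes; the expected code length is the sum of the merged weights.
merge 1/81 + 2/81 → 1/27
merge 1/27 + 2/27 → 1/9
merge 7/81 + 1/9 → 16/81
merge 14/81 + 5/27 → 29/81
merge 16/81 + 2/9 → 34/81
merge 2/9 + 29/81 → 47/81
merge 34/81 + 47/81 → 1
L = 1/27 + 1/9 + 16/81 + 29/81 + 34/81 + 47/81 + 1 = 73/27 ≈ 2.704 bits/symbol.

2.704 bits/symbol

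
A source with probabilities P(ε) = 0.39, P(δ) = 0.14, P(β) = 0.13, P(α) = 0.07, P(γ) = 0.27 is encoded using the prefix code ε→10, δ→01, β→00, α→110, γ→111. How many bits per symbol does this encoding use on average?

2.34 bits/symbol

L̄ = Σ pᵢ·ℓᵢ = 0.39·2 + 0.14·2 + 0.13·2 + 0.07·3 + 0.27·3 = 2.34 bits/symbol.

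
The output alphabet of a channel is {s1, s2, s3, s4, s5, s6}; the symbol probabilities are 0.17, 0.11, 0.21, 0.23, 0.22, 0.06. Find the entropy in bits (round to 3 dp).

2.469 bits

H = −Σ pᵢ log₂ pᵢ.
−0.17·log₂(0.17) = 0.4346
−0.11·log₂(0.11) = 0.3503
−0.21·log₂(0.21) = 0.4728
−0.23·log₂(0.23) = 0.4877
−0.22·log₂(0.22) = 0.4806
−0.06·log₂(0.06) = 0.2435
Sum ≈ 2.4695 → 2.469 bits.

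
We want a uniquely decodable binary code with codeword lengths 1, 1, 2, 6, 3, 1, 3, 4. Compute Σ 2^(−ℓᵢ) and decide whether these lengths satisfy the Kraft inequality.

With common denominator 2^6 = 64: Σ 2^(−ℓᵢ) = 32/64 + 32/64 + 16/64 + 1/64 + 8/64 + 32/64 + 8/64 + 4/64 = 133/64 = 2.078125.
Kraft's inequality requires Σ ≤ 1; here Σ = 2.078125 > 1, so no such prefix code exists.

2.078125; no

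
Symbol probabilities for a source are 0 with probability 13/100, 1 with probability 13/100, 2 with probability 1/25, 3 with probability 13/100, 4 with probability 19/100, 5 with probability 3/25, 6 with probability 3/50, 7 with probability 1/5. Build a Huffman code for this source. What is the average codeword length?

Repeatedly combine the two least-probable nodes; the expected code length is the sum of the merged weights.
merge 1/25 + 3/50 → 1/10
merge 1/10 + 3/25 → 11/50
merge 13/100 + 13/100 → 13/50
merge 13/100 + 19/100 → 8/25
merge 1/5 + 11/50 → 21/50
merge 13/50 + 8/25 → 29/50
merge 21/50 + 29/50 → 1
L = 1/10 + 11/50 + 13/50 + 8/25 + 21/50 + 29/50 + 1 = 29/10 = 2.9 bits/symbol.

2.9 bits/symbol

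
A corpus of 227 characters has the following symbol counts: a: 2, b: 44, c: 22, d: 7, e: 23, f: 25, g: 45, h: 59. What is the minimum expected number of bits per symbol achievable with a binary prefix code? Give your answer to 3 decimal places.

Probabilities are the counts divided by 227.
Repeatedly combine the two least-probable nodes; the expected code length is the sum of the merged weights.
merge 2/227 + 7/227 → 9/227
merge 9/227 + 22/227 → 31/227
merge 23/227 + 25/227 → 48/227
merge 31/227 + 44/227 → 75/227
merge 45/227 + 48/227 → 93/227
merge 59/227 + 75/227 → 134/227
merge 93/227 + 134/227 → 1
L = 9/227 + 31/227 + 48/227 + 75/227 + 93/227 + 134/227 + 1 = 617/227 ≈ 2.718 bits/symbol.

2.718 bits/symbol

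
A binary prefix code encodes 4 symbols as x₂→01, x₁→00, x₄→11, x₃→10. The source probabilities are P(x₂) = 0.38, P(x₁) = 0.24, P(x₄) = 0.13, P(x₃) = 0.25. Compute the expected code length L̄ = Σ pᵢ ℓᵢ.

2 bits/symbol

L̄ = Σ pᵢ·ℓᵢ = 0.38·2 + 0.24·2 + 0.13·2 + 0.25·2 = 2 bits/symbol.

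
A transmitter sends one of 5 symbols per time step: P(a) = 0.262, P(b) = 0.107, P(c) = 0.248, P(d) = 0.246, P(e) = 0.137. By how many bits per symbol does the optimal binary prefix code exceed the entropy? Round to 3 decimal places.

0.003 bits

Entropy H = −Σ p log₂ p ≈ 2.2408 bits.
Huffman merges: 107/1000+137/1000→61/250; 61/250+123/500→49/100; 31/125+131/500→51/100; 49/100+51/100→1. L = 561/250 ≈ 2.2440.
L − H = 2.2440 − 2.2408 = 0.003 bits.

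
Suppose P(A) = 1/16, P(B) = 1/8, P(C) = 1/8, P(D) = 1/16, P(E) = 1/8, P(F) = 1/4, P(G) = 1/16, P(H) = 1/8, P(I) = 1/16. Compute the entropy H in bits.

Each probability is a power of 1/2, so log₂(1/p) is an integer.
H = Σ p·log₂(1/p) = 1/16·4 + 1/8·3 + 1/8·3 + 1/16·4 + 1/8·3 + 1/4·2 + 1/16·4 + 1/8·3 + 1/16·4 = 3 bits.

3 bits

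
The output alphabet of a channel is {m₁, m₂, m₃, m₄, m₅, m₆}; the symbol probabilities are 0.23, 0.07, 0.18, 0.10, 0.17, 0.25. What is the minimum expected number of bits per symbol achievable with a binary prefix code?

Repeatedly combine the two least-probable nodes; the expected code length is the sum of the merged weights.
merge 7/100 + 1/10 → 17/100
merge 17/100 + 17/100 → 17/50
merge 9/50 + 23/100 → 41/100
merge 1/4 + 17/50 → 59/100
merge 41/100 + 59/100 → 1
L = 17/100 + 17/50 + 41/100 + 59/100 + 1 = 251/100 = 2.51 bits/symbol.

2.51 bits/symbol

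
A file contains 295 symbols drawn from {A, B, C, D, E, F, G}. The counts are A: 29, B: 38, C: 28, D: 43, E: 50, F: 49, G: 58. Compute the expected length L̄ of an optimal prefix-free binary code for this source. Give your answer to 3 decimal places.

Probabilities are the counts divided by 295.
Repeatedly combine the two least-probable nodes; the expected code length is the sum of the merged weights.
merge 28/295 + 29/295 → 57/295
merge 38/295 + 43/295 → 81/295
merge 49/295 + 10/59 → 99/295
merge 57/295 + 58/295 → 23/59
merge 81/295 + 99/295 → 36/59
merge 23/59 + 36/59 → 1
L = 57/295 + 81/295 + 99/295 + 23/59 + 36/59 + 1 = 827/295 ≈ 2.803 bits/symbol.

2.803 bits/symbol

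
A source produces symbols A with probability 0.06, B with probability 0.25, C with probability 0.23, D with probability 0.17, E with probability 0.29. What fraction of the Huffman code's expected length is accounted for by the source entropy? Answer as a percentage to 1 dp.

97.9%

Entropy H = −Σ p log₂ p ≈ 2.1837 bits.
Huffman merges: 3/50+17/100→23/100; 23/100+23/100→23/50; 1/4+29/100→27/50; 23/50+27/50→1. L = 223/100 ≈ 2.2300.
Efficiency = H/L = 2.1837/2.2300 = 97.9%.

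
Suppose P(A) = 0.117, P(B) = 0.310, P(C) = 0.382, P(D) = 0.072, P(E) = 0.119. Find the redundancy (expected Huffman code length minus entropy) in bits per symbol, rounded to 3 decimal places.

Entropy H = −Σ p log₂ p ≈ 2.0551 bits.
Huffman merges: 9/125+117/1000→189/1000; 119/1000+189/1000→77/250; 77/250+31/100→309/500; 191/500+309/500→1. L = 423/200 ≈ 2.1150.
L − H = 2.1150 − 2.0551 = 0.060 bits.

0.060 bits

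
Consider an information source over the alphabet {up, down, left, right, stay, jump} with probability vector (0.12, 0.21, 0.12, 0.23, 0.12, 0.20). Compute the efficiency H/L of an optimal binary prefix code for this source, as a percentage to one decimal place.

98.7%

Entropy H = −Σ p log₂ p ≈ 2.5261 bits.
Huffman merges: 3/25+3/25→6/25; 3/25+1/5→8/25; 21/100+23/100→11/25; 6/25+8/25→14/25; 11/25+14/25→1. L = 64/25 ≈ 2.5600.
Efficiency = H/L = 2.5261/2.5600 = 98.7%.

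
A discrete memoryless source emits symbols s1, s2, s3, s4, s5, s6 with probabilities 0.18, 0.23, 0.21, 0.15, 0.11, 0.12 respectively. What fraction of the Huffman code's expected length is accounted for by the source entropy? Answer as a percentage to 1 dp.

Entropy H = −Σ p log₂ p ≈ 2.5337 bits.
Huffman merges: 11/100+3/25→23/100; 3/20+9/50→33/100; 21/100+23/100→11/25; 23/100+33/100→14/25; 11/25+14/25→1. L = 64/25 ≈ 2.5600.
Efficiency = H/L = 2.5337/2.5600 = 99.0%.

99.0%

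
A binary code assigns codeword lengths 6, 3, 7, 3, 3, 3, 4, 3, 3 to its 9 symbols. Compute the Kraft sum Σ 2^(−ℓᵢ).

With common denominator 2^7 = 128: Σ 2^(−ℓᵢ) = 2/128 + 16/128 + 1/128 + 16/128 + 16/128 + 16/128 + 8/128 + 16/128 + 16/128 = 107/128 = 0.8359375.

0.8359375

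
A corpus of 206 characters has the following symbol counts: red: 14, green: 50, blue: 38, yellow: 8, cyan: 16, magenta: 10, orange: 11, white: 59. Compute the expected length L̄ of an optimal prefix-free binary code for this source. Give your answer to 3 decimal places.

Probabilities are the counts divided by 206.
Repeatedly combine the two least-probable nodes; the expected code length is the sum of the merged weights.
merge 4/103 + 5/103 → 9/103
merge 11/206 + 7/103 → 25/206
merge 8/103 + 9/103 → 17/103
merge 25/206 + 17/103 → 59/206
merge 19/103 + 25/103 → 44/103
merge 59/206 + 59/206 → 59/103
merge 44/103 + 59/103 → 1
L = 9/103 + 25/206 + 17/103 + 59/206 + 44/103 + 59/103 + 1 = 274/103 ≈ 2.660 bits/symbol.

2.660 bits/symbol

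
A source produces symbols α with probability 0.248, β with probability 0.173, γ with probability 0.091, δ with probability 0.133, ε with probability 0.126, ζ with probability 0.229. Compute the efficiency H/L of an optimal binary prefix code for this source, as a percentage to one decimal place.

Entropy H = −Σ p log₂ p ≈ 2.5021 bits.
Huffman merges: 91/1000+63/500→217/1000; 133/1000+173/1000→153/500; 217/1000+229/1000→223/500; 31/125+153/500→277/500; 223/500+277/500→1. L = 2523/1000 ≈ 2.5230.
Efficiency = H/L = 2.5021/2.5230 = 99.2%.

99.2%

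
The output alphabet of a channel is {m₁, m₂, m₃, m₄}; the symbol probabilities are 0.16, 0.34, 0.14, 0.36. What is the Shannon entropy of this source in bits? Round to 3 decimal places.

H = −Σ pᵢ log₂ pᵢ.
−0.16·log₂(0.16) = 0.4230
−0.34·log₂(0.34) = 0.5292
−0.14·log₂(0.14) = 0.3971
−0.36·log₂(0.36) = 0.5306
Sum ≈ 1.8799 → 1.880 bits.

1.880 bits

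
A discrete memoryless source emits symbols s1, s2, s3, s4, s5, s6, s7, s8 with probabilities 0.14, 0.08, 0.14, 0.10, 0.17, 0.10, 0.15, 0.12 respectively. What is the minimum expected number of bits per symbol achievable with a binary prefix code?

Repeatedly combine the two least-probable nodes; the expected code length is the sum of the merged weights.
merge 2/25 + 1/10 → 9/50
merge 1/10 + 3/25 → 11/50
merge 7/50 + 7/50 → 7/25
merge 3/20 + 17/100 → 8/25
merge 9/50 + 11/50 → 2/5
merge 7/25 + 8/25 → 3/5
merge 2/5 + 3/5 → 1
L = 9/50 + 11/50 + 7/25 + 8/25 + 2/5 + 3/5 + 1 = 3 bits/symbol.

3 bits/symbol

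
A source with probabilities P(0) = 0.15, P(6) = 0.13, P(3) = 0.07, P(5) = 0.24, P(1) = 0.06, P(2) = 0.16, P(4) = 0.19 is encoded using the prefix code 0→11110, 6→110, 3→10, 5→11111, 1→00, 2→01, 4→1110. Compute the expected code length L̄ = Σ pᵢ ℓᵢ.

3.68 bits/symbol

L̄ = Σ pᵢ·ℓᵢ = 0.15·5 + 0.13·3 + 0.07·2 + 0.24·5 + 0.06·2 + 0.16·2 + 0.19·4 = 3.68 bits/symbol.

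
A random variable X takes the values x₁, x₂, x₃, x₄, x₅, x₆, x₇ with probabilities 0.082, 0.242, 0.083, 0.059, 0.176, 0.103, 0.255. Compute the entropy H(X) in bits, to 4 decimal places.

H = −Σ pᵢ log₂ pᵢ.
−0.082·log₂(0.082) = 0.2959
−0.242·log₂(0.242) = 0.4954
−0.083·log₂(0.083) = 0.2980
−0.059·log₂(0.059) = 0.2409
−0.176·log₂(0.176) = 0.4411
−0.103·log₂(0.103) = 0.3378
−0.255·log₂(0.255) = 0.5027
Sum ≈ 2.6118 → 2.6118 bits.

2.6118 bits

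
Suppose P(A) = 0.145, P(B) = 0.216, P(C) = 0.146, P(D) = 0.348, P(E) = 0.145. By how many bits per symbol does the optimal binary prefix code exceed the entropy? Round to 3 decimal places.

0.069 bits

Entropy H = −Σ p log₂ p ≈ 2.2207 bits.
Huffman merges: 29/200+29/200→29/100; 73/500+27/125→181/500; 29/100+87/250→319/500; 181/500+319/500→1. L = 229/100 ≈ 2.2900.
L − H = 2.2900 − 2.2207 = 0.069 bits.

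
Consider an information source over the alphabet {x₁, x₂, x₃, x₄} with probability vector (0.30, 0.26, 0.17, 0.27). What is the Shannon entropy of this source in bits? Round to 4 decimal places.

H = −Σ pᵢ log₂ pᵢ.
−0.30·log₂(0.30) = 0.5211
−0.26·log₂(0.26) = 0.5053
−0.17·log₂(0.17) = 0.4346
−0.27·log₂(0.27) = 0.5100
Sum ≈ 1.9710 → 1.9710 bits.

1.9710 bits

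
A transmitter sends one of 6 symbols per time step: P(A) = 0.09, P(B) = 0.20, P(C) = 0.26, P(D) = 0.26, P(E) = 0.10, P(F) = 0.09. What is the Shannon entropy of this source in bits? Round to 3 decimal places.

H = −Σ pᵢ log₂ pᵢ.
−0.09·log₂(0.09) = 0.3127
−0.20·log₂(0.20) = 0.4644
−0.26·log₂(0.26) = 0.5053
−0.26·log₂(0.26) = 0.5053
−0.10·log₂(0.10) = 0.3322
−0.09·log₂(0.09) = 0.3127
Sum ≈ 2.4325 → 2.432 bits.

2.432 bits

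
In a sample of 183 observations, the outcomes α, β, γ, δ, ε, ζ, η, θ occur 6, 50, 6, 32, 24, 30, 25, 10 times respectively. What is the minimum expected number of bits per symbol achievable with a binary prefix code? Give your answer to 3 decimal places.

Probabilities are the counts divided by 183.
Repeatedly combine the two least-probable nodes; the expected code length is the sum of the merged weights.
merge 2/61 + 2/61 → 4/61
merge 10/183 + 4/61 → 22/183
merge 22/183 + 8/61 → 46/183
merge 25/183 + 10/61 → 55/183
merge 32/183 + 46/183 → 26/61
merge 50/183 + 55/183 → 35/61
merge 26/61 + 35/61 → 1
L = 4/61 + 22/183 + 46/183 + 55/183 + 26/61 + 35/61 + 1 = 167/61 ≈ 2.738 bits/symbol.

2.738 bits/symbol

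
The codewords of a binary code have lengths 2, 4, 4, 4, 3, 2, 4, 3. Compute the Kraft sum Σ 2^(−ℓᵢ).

With common denominator 2^4 = 16: Σ 2^(−ℓᵢ) = 4/16 + 1/16 + 1/16 + 1/16 + 2/16 + 4/16 + 1/16 + 2/16 = 16/16 = 1.

1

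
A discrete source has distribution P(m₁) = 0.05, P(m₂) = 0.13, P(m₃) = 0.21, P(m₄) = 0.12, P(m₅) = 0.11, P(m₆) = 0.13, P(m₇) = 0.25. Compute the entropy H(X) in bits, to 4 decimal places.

H = −Σ pᵢ log₂ pᵢ.
−0.05·log₂(0.05) = 0.2161
−0.13·log₂(0.13) = 0.3826
−0.21·log₂(0.21) = 0.4728
−0.12·log₂(0.12) = 0.3671
−0.11·log₂(0.11) = 0.3503
−0.13·log₂(0.13) = 0.3826
−0.25·log₂(0.25) = 0.5000
Sum ≈ 2.6716 → 2.6716 bits.

2.6716 bits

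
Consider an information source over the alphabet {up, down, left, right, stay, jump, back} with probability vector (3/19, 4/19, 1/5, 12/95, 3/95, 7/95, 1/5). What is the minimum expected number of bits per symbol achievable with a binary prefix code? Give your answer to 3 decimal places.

Repeatedly combine the two least-probable nodes; the expected code length is the sum of the merged weights.
merge 3/95 + 7/95 → 2/19
merge 2/19 + 12/95 → 22/95
merge 3/19 + 1/5 → 34/95
merge 1/5 + 4/19 → 39/95
merge 22/95 + 34/95 → 56/95
merge 39/95 + 56/95 → 1
L = 2/19 + 22/95 + 34/95 + 39/95 + 56/95 + 1 = 256/95 ≈ 2.695 bits/symbol.

2.695 bits/symbol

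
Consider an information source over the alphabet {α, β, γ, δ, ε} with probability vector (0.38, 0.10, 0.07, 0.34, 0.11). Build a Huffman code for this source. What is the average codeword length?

2.07 bits/symbol

Repeatedly combine the two least-probable nodes; the expected code length is the sum of the merged weights.
merge 7/100 + 1/10 → 17/100
merge 11/100 + 17/100 → 7/25
merge 7/25 + 17/50 → 31/50
merge 19/50 + 31/50 → 1
L = 17/100 + 7/25 + 31/50 + 1 = 207/100 = 2.07 bits/symbol.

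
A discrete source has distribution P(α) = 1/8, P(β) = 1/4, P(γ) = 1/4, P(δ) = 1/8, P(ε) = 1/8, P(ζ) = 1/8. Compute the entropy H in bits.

2.5 bits

Each probability is a power of 1/2, so log₂(1/p) is an integer.
H = Σ p·log₂(1/p) = 1/8·3 + 1/4·2 + 1/4·2 + 1/8·3 + 1/8·3 + 1/8·3 = 2.5 bits.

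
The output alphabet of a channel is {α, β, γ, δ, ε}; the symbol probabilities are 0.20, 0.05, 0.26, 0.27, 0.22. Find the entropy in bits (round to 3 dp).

2.176 bits

H = −Σ pᵢ log₂ pᵢ.
−0.20·log₂(0.20) = 0.4644
−0.05·log₂(0.05) = 0.2161
−0.26·log₂(0.26) = 0.5053
−0.27·log₂(0.27) = 0.5100
−0.22·log₂(0.22) = 0.4806
Sum ≈ 2.1764 → 2.176 bits.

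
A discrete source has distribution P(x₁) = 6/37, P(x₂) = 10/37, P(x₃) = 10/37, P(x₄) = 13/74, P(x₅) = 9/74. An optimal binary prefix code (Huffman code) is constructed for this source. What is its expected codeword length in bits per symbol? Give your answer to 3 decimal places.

Repeatedly combine the two least-probable nodes; the expected code length is the sum of the merged weights.
merge 9/74 + 6/37 → 21/74
merge 13/74 + 10/37 → 33/74
merge 10/37 + 21/74 → 41/74
merge 33/74 + 41/74 → 1
L = 21/74 + 33/74 + 41/74 + 1 = 169/74 ≈ 2.284 bits/symbol.

2.284 bits/symbol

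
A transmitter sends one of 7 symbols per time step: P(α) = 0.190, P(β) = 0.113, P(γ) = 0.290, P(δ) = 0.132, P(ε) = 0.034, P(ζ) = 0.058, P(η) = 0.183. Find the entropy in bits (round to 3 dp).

2.567 bits

H = −Σ pᵢ log₂ pᵢ.
−0.190·log₂(0.190) = 0.4552
−0.113·log₂(0.113) = 0.3555
−0.290·log₂(0.290) = 0.5179
−0.132·log₂(0.132) = 0.3856
−0.034·log₂(0.034) = 0.1659
−0.058·log₂(0.058) = 0.2383
−0.183·log₂(0.183) = 0.4484
Sum ≈ 2.5667 → 2.567 bits.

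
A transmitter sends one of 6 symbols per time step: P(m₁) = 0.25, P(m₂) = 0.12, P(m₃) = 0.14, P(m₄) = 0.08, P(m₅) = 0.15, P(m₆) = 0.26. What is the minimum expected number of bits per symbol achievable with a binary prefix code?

Repeatedly combine the two least-probable nodes; the expected code length is the sum of the merged weights.
merge 2/25 + 3/25 → 1/5
merge 7/50 + 3/20 → 29/100
merge 1/5 + 1/4 → 9/20
merge 13/50 + 29/100 → 11/20
merge 9/20 + 11/20 → 1
L = 1/5 + 29/100 + 9/20 + 11/20 + 1 = 249/100 = 2.49 bits/symbol.

2.49 bits/symbol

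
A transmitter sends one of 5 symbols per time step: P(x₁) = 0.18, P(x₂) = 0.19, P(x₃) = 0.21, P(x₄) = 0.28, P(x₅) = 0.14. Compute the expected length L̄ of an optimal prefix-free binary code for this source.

2.32 bits/symbol

Repeatedly combine the two least-probable nodes; the expected code length is the sum of the merged weights.
merge 7/50 + 9/50 → 8/25
merge 19/100 + 21/100 → 2/5
merge 7/25 + 8/25 → 3/5
merge 2/5 + 3/5 → 1
L = 8/25 + 2/5 + 3/5 + 1 = 58/25 = 2.32 bits/symbol.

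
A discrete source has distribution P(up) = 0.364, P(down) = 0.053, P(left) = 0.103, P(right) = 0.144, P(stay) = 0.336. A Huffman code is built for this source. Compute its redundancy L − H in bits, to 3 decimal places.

Entropy H = −Σ p log₂ p ≈ 2.0244 bits.
Huffman merges: 53/1000+103/1000→39/250; 18/125+39/250→3/10; 3/10+42/125→159/250; 91/250+159/250→1. L = 523/250 ≈ 2.0920.
L − H = 2.0920 − 2.0244 = 0.068 bits.

0.068 bits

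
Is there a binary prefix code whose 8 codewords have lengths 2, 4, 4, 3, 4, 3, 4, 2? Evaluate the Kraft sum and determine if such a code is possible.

With common denominator 2^4 = 16: Σ 2^(−ℓᵢ) = 4/16 + 1/16 + 1/16 + 2/16 + 1/16 + 2/16 + 1/16 + 4/16 = 16/16 = 1.
Kraft's inequality requires Σ ≤ 1; here Σ = 1 ≤ 1, so such a prefix code exists.

1; yes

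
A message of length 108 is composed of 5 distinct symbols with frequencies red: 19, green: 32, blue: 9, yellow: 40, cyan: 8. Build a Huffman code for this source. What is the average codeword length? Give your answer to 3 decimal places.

Probabilities are the counts divided by 108.
Repeatedly combine the two least-probable nodes; the expected code length is the sum of the merged weights.
merge 2/27 + 1/12 → 17/108
merge 17/108 + 19/108 → 1/3
merge 8/27 + 1/3 → 17/27
merge 10/27 + 17/27 → 1
L = 17/108 + 1/3 + 17/27 + 1 = 229/108 ≈ 2.120 bits/symbol.

2.120 bits/symbol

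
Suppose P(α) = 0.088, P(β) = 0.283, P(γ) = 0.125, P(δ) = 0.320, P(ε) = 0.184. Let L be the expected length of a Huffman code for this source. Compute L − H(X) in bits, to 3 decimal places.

0.039 bits

Entropy H = −Σ p log₂ p ≈ 2.1743 bits.
Huffman merges: 11/125+1/8→213/1000; 23/125+213/1000→397/1000; 283/1000+8/25→603/1000; 397/1000+603/1000→1. L = 2213/1000 ≈ 2.2130.
L − H = 2.2130 − 2.1743 = 0.039 bits.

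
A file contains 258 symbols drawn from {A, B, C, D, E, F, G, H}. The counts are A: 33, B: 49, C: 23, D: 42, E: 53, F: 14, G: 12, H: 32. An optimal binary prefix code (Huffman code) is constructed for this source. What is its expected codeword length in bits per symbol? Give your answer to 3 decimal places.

Probabilities are the counts divided by 258.
Repeatedly combine the two least-probable nodes; the expected code length is the sum of the merged weights.
merge 2/43 + 7/129 → 13/129
merge 23/258 + 13/129 → 49/258
merge 16/129 + 11/86 → 65/258
merge 7/43 + 49/258 → 91/258
merge 49/258 + 53/258 → 17/43
merge 65/258 + 91/258 → 26/43
merge 17/43 + 26/43 → 1
L = 13/129 + 49/258 + 65/258 + 91/258 + 17/43 + 26/43 + 1 = 249/86 ≈ 2.895 bits/symbol.

2.895 bits/symbol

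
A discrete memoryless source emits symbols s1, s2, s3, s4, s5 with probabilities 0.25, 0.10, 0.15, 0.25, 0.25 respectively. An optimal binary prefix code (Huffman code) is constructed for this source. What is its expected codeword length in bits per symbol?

Repeatedly combine the two least-probable nodes; the expected code length is the sum of the merged weights.
merge 1/10 + 3/20 → 1/4
merge 1/4 + 1/4 → 1/2
merge 1/4 + 1/4 → 1/2
merge 1/2 + 1/2 → 1
L = 1/4 + 1/2 + 1/2 + 1 = 9/4 = 2.25 bits/symbol.

2.25 bits/symbol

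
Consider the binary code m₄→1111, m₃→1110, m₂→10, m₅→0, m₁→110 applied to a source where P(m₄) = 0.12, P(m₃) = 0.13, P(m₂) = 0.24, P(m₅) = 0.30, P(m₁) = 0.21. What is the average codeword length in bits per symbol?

L̄ = Σ pᵢ·ℓᵢ = 0.12·4 + 0.13·4 + 0.24·2 + 0.30·1 + 0.21·3 = 2.41 bits/symbol.

2.41 bits/symbol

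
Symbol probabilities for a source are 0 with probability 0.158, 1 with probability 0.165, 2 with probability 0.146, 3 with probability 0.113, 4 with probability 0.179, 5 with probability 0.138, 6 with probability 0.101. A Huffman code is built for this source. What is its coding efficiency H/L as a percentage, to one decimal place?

98.6%

Entropy H = −Σ p log₂ p ≈ 2.7829 bits.
Huffman merges: 101/1000+113/1000→107/500; 69/500+73/500→71/250; 79/500+33/200→323/1000; 179/1000+107/500→393/1000; 71/250+323/1000→607/1000; 393/1000+607/1000→1. L = 2821/1000 ≈ 2.8210.
Efficiency = H/L = 2.7829/2.8210 = 98.6%.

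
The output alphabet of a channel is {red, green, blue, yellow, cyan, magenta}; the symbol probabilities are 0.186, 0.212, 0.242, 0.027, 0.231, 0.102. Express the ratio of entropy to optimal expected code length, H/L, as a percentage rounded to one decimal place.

97.6%

Entropy H = −Σ p log₂ p ≈ 2.3861 bits.
Huffman merges: 27/1000+51/500→129/1000; 129/1000+93/500→63/200; 53/250+231/1000→443/1000; 121/500+63/200→557/1000; 443/1000+557/1000→1. L = 611/250 ≈ 2.4440.
Efficiency = H/L = 2.3861/2.4440 = 97.6%.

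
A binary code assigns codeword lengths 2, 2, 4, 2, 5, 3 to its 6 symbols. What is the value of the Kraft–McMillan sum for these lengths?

0.96875

With common denominator 2^5 = 32: Σ 2^(−ℓᵢ) = 8/32 + 8/32 + 2/32 + 8/32 + 1/32 + 4/32 = 31/32 = 0.96875.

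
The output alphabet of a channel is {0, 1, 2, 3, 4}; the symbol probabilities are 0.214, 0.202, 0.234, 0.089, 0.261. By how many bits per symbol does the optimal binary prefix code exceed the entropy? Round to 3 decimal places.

Entropy H = −Σ p log₂ p ≈ 2.2489 bits.
Huffman merges: 89/1000+101/500→291/1000; 107/500+117/500→56/125; 261/1000+291/1000→69/125; 56/125+69/125→1. L = 2291/1000 ≈ 2.2910.
L − H = 2.2910 − 2.2489 = 0.042 bits.

0.042 bits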